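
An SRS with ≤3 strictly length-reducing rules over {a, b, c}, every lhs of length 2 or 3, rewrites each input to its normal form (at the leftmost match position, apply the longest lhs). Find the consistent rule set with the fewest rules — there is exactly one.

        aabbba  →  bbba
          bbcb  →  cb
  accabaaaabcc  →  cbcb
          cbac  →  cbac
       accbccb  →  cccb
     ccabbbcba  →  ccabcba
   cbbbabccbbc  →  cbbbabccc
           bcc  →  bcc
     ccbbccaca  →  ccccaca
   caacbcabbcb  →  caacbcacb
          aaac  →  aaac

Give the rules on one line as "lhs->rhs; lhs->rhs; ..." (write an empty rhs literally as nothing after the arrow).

aab->b; acc->cb; bbc->c

  | aabbba => bbba
  | bbcb => cb
  | accabaaaabcc => cbabaaaabcc => cbabaabcc => cbabbcc => cbacc => cbcb
  | cbac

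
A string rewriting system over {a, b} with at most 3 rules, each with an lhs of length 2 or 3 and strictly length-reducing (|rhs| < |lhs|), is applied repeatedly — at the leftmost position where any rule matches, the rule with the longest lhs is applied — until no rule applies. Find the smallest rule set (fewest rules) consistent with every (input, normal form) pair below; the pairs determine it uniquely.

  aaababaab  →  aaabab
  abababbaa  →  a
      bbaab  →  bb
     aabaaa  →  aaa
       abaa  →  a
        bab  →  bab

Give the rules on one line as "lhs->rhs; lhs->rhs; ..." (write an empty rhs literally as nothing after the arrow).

  | aaababaab => aaabab
  | abababbaa => ababaaa => abaa => a
  | bbaab => bb
  | aabaaa => aaa

abb->a; baa->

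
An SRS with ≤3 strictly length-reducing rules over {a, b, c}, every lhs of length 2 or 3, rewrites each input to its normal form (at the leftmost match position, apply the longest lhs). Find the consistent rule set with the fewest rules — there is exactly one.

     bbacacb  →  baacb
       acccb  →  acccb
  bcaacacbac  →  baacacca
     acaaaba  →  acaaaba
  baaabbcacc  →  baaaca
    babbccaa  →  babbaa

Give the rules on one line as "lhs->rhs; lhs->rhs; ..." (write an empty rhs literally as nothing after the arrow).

  | bbacacb => bcaacb => baacb
  | acccb
  | bcaacacbac => baacacbac => baacacca
  | acaaaba

bac->ca; bc->b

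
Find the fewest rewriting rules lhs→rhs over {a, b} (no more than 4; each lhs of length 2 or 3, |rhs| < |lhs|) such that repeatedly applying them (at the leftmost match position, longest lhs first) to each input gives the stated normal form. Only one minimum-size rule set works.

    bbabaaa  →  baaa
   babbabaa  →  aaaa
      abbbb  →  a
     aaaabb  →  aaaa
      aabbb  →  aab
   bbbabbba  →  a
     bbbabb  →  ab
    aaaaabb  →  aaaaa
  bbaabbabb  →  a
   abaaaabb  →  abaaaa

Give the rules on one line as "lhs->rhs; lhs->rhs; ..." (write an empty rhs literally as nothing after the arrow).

  | bbabaaa => baaa
  | babbabaa => ababaa => aaaa
  | abbbb => abb => a
  | aaaabb => aaaa

bab->a; bb->; bba->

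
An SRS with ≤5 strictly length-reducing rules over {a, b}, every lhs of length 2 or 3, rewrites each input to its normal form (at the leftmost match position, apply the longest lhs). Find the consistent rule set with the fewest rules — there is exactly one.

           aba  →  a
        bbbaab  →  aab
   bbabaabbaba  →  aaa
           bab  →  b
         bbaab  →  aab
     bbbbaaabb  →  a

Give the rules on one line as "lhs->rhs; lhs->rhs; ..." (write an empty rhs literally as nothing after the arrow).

ba->; baa->ab; bb->; bbb->

  | aba => a
  | bbbaab => aab
  | bbabaabbaba => abaabbaba => aabbbaba => aaaba => aaa
  | bab => b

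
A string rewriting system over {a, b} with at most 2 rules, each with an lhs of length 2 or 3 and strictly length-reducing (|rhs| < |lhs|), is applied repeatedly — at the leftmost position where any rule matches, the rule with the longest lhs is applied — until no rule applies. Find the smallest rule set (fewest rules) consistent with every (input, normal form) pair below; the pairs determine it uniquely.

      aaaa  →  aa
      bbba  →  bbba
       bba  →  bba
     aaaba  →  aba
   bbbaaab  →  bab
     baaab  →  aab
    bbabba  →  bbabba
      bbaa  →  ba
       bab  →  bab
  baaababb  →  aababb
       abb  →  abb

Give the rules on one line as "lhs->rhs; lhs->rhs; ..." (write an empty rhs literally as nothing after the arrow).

  | aaaa => aa
  | bbba
  | bba
  | aaaba => aba

aaa->a; baa->a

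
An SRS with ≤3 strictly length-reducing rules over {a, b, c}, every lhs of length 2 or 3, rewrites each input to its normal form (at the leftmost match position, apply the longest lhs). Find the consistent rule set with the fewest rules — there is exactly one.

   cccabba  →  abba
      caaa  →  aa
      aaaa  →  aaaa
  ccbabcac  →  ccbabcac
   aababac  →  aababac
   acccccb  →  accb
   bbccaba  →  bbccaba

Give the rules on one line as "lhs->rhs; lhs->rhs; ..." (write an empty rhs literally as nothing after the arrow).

caa->a; ccc->

  | cccabba => abba
  | caaa => aa
  | aaaa
  | ccbabcac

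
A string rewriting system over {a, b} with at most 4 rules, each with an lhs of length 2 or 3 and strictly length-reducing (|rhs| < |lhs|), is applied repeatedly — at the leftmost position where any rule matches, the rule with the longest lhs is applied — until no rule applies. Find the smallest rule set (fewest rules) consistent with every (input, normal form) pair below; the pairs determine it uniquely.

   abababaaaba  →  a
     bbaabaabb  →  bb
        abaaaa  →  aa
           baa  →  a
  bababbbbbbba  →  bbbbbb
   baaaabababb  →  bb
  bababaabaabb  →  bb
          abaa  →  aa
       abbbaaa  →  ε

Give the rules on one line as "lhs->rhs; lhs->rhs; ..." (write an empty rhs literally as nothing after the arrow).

aaa->a; abb->bb; ba->

  | abababaaaba => ababaaaba => abaaaba => aaaba => aba => a
  | bbaabaabb => babaabb => baabb => abb => bb
  | abaaaa => aaaa => aa
  | baa => a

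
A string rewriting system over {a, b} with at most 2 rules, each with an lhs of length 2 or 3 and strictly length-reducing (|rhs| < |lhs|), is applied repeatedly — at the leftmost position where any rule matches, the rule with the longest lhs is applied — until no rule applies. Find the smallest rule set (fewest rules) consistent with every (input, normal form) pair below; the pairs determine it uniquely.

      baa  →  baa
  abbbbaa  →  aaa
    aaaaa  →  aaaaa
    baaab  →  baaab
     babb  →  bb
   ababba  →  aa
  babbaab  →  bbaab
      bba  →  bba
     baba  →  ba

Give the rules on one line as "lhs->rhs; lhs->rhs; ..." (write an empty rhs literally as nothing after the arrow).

  | baa
  | abbbbaa => abbaa => aaa
  | aaaaa
  | baaab

abb->a; bab->b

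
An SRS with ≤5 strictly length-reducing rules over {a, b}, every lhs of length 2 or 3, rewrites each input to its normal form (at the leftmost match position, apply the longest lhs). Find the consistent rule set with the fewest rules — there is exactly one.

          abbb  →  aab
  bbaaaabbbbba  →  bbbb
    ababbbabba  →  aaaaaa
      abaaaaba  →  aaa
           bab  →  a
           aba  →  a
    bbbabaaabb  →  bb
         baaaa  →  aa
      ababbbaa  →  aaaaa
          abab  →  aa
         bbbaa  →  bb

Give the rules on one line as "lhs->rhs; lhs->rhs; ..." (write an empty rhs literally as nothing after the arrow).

  | abbb => aab
  | bbaaaabbbbba => baabbbbba => bbbbba => bbbb
  | ababbbabba => aabbabba => aaaabba => aaaaaa
  | abaaaaba => aaaba => aaa

abb->aa; ba->; baa->; bab->a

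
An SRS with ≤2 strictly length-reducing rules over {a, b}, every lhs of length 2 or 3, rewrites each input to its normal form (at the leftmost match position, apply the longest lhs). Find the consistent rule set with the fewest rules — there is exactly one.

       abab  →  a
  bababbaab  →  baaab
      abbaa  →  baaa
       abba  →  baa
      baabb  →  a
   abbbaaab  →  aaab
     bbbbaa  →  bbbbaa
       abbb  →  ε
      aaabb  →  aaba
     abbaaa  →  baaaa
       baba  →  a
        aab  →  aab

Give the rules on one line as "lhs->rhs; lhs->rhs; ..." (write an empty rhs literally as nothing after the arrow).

abb->ba; bab->

  | abab => a
  | bababbaab => abbaab => baaab
  | abbaa => baaa
  | abba => baa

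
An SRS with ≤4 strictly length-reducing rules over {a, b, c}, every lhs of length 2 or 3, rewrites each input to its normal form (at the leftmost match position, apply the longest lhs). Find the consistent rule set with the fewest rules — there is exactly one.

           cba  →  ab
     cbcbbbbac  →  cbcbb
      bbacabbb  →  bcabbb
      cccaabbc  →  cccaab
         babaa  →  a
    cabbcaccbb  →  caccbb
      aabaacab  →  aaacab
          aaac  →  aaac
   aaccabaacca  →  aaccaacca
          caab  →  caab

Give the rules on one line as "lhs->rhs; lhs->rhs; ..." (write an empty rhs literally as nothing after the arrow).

  | cba => ab
  | cbcbbbbac => cbcbbbc => cbcbb
  | bbacabbb => bcabbb
  | cccaabbc => cccaab

ba->; bbc->b; cba->ab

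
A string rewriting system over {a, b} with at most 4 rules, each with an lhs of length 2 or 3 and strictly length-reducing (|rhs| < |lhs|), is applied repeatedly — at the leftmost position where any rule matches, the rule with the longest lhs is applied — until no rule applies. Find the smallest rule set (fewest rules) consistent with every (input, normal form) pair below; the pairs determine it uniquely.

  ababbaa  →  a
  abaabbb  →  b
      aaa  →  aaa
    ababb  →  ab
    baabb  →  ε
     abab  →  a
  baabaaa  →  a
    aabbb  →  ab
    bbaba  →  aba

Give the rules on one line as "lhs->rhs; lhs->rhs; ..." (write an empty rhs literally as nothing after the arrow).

  | ababbaa => abaa => a
  | abaabbb => abbb => b
  | aaa
  | ababb => ab

abb->; baa->; bab->; bb->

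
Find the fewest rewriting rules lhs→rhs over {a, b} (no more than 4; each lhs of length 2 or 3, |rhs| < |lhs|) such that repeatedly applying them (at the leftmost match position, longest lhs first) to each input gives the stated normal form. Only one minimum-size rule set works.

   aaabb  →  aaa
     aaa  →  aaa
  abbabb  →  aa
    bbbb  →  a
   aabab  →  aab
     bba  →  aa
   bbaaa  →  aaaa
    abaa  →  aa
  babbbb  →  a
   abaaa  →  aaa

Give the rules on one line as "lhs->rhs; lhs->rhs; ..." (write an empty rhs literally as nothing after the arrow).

  | aaabb => aaa
  | aaa
  | abbabb => aabb => aa
  | bbbb => abb => a

abb->a; ba->; bb->a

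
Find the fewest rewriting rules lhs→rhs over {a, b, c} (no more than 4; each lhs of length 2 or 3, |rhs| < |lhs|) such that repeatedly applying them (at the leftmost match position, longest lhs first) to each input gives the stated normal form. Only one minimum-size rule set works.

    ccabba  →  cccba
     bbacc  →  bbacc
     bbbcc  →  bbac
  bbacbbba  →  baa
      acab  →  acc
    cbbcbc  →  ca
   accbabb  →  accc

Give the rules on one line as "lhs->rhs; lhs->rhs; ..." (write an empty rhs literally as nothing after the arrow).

ab->c; bc->a; cbb->

  | ccabba => cccba
  | bbacc
  | bbbcc => bbac
  | bbacbbba => bbaba => bbca => baa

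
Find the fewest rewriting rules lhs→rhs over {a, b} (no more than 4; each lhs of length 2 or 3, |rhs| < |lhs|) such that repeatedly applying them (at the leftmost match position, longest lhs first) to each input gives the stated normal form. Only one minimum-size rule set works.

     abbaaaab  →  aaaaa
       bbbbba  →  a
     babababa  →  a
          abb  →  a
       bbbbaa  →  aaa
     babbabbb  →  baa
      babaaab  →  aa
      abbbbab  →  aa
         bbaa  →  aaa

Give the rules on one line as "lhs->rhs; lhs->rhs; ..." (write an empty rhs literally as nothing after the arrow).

ab->a; aba->bb; abb->a; bb->a

  | abbaaaab => aaaaab => aaaaa
  | bbbbba => abbba => aba => bb => a
  | babababa => bbbbaba => abbaba => aaba => abb => a
  | abb => a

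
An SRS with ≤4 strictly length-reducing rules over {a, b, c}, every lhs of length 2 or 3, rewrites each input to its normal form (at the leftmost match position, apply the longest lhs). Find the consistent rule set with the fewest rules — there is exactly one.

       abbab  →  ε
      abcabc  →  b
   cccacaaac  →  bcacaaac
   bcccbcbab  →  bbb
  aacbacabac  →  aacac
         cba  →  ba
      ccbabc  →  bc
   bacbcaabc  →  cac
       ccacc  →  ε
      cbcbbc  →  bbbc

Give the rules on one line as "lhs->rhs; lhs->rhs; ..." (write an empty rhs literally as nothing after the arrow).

ab->; bab->; cb->b; cc->b

  | abbab => bab => ε
  | abcabc => cabc => cc => b
  | cccacaaac => bcacaaac
  | bcccbcbab => bbcbcbab => bbbcbab => bbbbab => bbb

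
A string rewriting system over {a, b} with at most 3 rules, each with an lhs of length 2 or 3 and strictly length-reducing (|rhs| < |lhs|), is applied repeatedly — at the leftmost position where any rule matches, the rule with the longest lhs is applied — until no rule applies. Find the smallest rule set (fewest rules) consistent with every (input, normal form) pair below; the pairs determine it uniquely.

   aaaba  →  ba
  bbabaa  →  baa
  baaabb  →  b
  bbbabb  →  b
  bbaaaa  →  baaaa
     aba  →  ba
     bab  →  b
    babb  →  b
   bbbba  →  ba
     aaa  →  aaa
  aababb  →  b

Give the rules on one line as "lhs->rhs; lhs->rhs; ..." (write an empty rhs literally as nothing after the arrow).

  | aaaba => aaba => aba => ba
  | bbabaa => babaa => bbaa => baa
  | baaabb => baabb => babb => bbb => bb => b
  | bbbabb => bbabb => babb => bbb => bb => b

ab->b; bb->b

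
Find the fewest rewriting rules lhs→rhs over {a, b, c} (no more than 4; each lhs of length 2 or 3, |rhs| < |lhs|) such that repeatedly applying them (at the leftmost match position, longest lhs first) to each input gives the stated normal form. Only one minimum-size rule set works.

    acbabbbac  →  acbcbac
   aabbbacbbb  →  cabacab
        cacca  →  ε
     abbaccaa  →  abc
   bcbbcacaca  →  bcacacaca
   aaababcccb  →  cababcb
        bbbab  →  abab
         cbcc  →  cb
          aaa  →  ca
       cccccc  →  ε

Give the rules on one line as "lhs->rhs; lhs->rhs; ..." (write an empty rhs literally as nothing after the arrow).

aa->c; bb->a; bba->b; cc->

  | acbabbbac => acbaabac => acbcbac
  | aabbbacbbb => cbbbacbbb => cabacbbb => cabacab
  | cacca => caa => cc => ε
  | abbaccaa => abccaa => abaa => abc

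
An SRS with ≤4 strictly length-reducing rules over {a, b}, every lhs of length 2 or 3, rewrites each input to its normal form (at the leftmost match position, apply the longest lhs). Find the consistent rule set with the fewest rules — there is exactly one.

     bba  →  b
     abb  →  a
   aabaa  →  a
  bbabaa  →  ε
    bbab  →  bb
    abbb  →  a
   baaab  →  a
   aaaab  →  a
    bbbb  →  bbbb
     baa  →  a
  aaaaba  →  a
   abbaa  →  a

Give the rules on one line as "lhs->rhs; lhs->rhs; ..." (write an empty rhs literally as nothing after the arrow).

  | bba => b
  | abb => ab => a
  | aabaa => abaa => aaa => aa => a
  | bbabaa => bbaa => ba => ε

aa->a; ab->a; ba->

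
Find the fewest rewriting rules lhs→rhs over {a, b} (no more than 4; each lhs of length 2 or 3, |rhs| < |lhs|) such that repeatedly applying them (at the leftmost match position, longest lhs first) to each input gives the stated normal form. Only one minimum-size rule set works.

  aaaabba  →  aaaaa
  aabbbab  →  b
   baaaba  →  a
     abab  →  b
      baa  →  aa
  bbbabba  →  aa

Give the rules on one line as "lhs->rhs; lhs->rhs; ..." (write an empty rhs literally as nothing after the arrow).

  | aaaabba => aaaaa
  | aabbbab => aabab => abab => bab => ab => b
  | baaaba => aaaba => aaba => aba => ba => a
  | abab => bab => ab => b

ab->b; abb->a; ba->a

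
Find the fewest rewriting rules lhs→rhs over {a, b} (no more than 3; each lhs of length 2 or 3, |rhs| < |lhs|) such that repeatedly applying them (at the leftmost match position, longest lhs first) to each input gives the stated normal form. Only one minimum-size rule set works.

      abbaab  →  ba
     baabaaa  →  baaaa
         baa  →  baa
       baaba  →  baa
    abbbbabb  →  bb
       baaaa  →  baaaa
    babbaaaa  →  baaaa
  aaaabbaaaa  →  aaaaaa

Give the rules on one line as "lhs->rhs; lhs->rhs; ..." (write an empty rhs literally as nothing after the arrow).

ab->; bba->ba

  | abbaab => baab => ba
  | baabaaa => baaaa
  | baa
  | baaba => baa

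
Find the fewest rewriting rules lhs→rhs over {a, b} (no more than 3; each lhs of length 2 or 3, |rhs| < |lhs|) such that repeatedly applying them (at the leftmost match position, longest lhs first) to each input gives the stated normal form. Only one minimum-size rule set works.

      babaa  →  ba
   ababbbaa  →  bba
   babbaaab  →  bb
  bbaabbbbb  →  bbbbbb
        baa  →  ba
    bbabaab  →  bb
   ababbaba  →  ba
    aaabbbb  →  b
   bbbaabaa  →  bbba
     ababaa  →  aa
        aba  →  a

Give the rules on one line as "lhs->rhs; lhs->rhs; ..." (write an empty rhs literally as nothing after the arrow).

  | babaa => baa => ba
  | ababbbaa => abbbaa => bbaa => bba
  | babbaaab => bbaaab => bbaab => bbab => bb
  | bbaabbbbb => bbabbbbb => bbbbbb

ab->; baa->ba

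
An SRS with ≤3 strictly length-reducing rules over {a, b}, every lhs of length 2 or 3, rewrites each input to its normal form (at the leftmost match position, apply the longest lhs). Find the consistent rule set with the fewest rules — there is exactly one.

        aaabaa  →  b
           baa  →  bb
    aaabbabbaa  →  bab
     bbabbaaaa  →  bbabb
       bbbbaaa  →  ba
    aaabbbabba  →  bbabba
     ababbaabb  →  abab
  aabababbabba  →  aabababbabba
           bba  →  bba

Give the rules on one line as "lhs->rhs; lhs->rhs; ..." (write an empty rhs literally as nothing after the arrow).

aaa->b; baa->bb; bbb->b

  | aaabaa => bbaa => bbb => b
  | baa => bb
  | aaabbabbaa => bbbabbaa => babbaa => babbb => bab
  | bbabbaaaa => bbabbbaa => bbabaa => bbabb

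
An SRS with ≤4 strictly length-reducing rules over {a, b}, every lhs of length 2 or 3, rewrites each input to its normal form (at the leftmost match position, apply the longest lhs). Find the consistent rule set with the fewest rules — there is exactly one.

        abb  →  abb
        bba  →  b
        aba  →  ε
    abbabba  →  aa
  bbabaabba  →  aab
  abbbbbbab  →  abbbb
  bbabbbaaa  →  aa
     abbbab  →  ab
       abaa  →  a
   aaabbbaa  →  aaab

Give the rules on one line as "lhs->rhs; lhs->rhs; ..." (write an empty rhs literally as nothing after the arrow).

aba->ba; ba->; bab->a

  | abb
  | bba => b
  | aba => ba => ε
  | abbabba => ababa => baba => aa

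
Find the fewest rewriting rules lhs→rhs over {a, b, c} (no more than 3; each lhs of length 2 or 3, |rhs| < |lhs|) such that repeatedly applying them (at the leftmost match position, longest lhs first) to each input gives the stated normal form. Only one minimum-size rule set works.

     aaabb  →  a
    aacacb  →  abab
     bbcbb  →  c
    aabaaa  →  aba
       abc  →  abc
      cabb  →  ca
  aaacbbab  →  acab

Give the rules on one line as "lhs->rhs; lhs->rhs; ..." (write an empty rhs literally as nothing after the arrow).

  | aaabb => aabb => abb => a
  | aacacb => acacb => abab
  | bbcbb => cbb => c
  | aabaaa => abaaa => abaa => aba

aa->a; bb->; cac->ba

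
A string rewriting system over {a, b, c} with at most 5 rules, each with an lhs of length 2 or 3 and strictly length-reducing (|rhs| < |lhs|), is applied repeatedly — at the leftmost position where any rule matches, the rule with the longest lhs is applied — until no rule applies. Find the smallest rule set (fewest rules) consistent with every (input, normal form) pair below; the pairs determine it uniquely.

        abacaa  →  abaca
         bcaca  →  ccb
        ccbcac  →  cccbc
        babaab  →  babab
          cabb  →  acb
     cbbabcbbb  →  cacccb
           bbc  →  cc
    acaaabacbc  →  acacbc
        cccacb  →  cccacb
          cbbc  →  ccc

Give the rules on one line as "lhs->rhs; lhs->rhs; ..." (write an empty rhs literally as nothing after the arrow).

  | abacaa => abaca
  | bcaca => cbca => ccb
  | ccbcac => cccbc
  | babaab => babab

aa->a; bb->c; bca->cb; cab->ac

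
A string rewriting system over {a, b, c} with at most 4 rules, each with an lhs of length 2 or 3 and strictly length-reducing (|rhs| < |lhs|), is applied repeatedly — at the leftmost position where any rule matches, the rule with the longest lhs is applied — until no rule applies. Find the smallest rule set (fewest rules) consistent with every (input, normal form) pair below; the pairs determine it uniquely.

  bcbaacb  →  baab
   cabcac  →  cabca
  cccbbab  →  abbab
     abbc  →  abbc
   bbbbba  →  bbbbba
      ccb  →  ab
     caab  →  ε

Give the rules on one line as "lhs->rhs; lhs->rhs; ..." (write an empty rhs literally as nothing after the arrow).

  | bcbaacb => baacb => baab
  | cabcac => cabca
  | cccbbab => acbbab => abbab
  | abbc

ac->a; caa->c; cb->; cc->a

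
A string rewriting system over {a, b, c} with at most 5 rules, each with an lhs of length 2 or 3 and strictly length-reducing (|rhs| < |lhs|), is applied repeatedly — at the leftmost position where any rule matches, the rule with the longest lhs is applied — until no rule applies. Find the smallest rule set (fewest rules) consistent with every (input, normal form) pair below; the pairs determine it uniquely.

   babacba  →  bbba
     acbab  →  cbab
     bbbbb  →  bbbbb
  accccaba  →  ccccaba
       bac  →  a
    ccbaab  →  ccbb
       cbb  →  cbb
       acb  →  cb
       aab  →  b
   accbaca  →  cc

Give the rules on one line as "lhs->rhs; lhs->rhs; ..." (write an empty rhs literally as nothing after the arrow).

  | babacba => babcba => bbba
  | acbab => cbab
  | bbbbb
  | accccaba => ccccaba

aa->; abc->b; ac->c; bc->a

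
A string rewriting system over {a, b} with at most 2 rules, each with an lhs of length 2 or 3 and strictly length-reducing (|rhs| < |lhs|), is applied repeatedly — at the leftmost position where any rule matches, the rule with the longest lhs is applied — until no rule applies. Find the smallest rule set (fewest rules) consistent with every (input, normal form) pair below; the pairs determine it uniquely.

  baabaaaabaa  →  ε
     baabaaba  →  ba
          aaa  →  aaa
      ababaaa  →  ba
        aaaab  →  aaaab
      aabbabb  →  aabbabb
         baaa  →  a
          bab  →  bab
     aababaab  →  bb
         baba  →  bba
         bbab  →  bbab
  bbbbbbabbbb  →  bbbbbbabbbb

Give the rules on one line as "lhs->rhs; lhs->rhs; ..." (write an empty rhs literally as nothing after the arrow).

aba->ba; baa->

  | baabaaaabaa => baaaabaa => aabaa => abaa => baa => ε
  | baabaaba => baaba => ba
  | aaa
  | ababaaa => babaaa => bbaaa => ba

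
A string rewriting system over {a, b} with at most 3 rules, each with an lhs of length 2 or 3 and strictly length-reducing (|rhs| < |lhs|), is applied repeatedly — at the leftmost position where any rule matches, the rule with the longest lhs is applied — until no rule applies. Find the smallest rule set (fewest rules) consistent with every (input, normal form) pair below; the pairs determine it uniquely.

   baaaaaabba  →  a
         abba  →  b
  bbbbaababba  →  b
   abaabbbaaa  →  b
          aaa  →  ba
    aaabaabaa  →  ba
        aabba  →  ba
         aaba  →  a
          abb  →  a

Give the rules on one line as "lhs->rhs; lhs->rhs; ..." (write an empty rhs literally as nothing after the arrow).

aa->b; bb->

  | baaaaaabba => bbaaaabba => aaaabba => baabba => bbbba => bba => a
  | abba => aa => b
  | bbbbaababba => bbaababba => aababba => bbabba => abba => aa => b
  | abaabbbaaa => abbbbbaaa => abbbaaa => abaaa => abba => aa => b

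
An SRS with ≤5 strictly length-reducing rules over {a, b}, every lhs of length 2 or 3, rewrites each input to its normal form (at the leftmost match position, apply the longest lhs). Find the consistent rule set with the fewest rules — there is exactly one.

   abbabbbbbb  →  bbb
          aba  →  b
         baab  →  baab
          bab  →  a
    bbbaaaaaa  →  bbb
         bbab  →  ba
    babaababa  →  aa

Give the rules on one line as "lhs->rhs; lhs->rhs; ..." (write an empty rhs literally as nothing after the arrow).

  | abbabbbbbb => baabbbbbb => bababbbb => aabbbb => ababb => bbb
  | aba => b
  | baab
  | bab => a

aaa->; aba->b; abb->ba; bab->a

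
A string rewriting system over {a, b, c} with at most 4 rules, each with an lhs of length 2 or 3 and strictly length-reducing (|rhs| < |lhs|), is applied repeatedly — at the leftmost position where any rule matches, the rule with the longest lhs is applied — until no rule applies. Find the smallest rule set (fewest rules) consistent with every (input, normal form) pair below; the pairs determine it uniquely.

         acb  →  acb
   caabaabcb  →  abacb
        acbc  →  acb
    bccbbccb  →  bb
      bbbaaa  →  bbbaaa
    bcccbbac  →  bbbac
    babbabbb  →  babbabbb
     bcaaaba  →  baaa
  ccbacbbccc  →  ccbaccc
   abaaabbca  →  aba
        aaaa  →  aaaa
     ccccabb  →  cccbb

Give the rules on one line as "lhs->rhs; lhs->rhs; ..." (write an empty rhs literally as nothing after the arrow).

aab->a; bbc->; bc->b; ca->

  | acb
  | caabaabcb => abaabcb => abacb
  | acbc => acb
  | bccbbccb => bcbbccb => bbbccb => bcb => bb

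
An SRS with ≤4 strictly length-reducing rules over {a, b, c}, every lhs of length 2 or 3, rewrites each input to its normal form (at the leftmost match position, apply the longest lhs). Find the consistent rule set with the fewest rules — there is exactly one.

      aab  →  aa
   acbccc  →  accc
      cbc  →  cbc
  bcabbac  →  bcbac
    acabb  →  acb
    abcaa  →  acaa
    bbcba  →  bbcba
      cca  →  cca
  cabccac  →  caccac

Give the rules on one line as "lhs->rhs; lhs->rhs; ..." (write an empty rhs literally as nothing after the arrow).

ab->a; abb->b; bcc->c

  | aab => aa
  | acbccc => accc
  | cbc
  | bcabbac => bcbac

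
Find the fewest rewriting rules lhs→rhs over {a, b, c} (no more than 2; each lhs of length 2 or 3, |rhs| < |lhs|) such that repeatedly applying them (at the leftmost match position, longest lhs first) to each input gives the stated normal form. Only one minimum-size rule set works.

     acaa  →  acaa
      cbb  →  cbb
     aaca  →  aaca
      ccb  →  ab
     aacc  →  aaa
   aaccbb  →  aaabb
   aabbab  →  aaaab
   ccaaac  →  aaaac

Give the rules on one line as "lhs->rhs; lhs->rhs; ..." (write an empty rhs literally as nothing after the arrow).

bba->aa; cc->a

  | acaa
  | cbb
  | aaca
  | ccb => ab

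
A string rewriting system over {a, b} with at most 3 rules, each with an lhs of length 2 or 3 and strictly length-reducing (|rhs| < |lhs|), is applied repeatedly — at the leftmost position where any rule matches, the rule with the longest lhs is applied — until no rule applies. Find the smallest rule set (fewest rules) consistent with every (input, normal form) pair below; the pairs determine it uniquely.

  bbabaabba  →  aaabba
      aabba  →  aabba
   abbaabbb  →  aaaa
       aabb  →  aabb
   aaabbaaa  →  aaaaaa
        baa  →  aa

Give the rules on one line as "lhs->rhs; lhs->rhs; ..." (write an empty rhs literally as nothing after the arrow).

baa->aa; bbb->a

  | bbabaabba => bbaaabba => baaabba => aaabba
  | aabba
  | abbaabbb => abaabbb => aaabbb => aaaa
  | aabb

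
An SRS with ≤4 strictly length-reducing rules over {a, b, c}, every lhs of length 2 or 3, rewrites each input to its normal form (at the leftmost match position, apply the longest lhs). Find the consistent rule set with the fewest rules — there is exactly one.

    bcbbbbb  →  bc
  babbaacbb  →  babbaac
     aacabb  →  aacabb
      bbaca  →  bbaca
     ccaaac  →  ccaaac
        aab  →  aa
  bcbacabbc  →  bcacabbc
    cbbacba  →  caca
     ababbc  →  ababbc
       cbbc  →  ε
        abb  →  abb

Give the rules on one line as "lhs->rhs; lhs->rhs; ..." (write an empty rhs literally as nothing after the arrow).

  | bcbbbbb => bcbbbb => bcbbb => bcbb => bcb => bc
  | babbaacbb => babbaacb => babbaac
  | aacabb
  | bbaca

aab->aa; cb->c; cbc->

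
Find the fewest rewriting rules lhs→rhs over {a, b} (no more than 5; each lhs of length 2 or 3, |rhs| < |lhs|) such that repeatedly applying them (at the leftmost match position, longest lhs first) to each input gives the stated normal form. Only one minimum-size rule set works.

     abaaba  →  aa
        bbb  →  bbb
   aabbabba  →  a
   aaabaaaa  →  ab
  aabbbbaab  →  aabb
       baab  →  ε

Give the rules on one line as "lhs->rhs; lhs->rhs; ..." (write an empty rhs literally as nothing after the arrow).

  | abaaba => ababa => aa
  | bbb
  | aabbabba => aaabbba => abbba => abab => a
  | aaabaaaa => abaaaa => abaaa => abaa => aba => ab

aaa->a; ba->b; bab->; bba->ab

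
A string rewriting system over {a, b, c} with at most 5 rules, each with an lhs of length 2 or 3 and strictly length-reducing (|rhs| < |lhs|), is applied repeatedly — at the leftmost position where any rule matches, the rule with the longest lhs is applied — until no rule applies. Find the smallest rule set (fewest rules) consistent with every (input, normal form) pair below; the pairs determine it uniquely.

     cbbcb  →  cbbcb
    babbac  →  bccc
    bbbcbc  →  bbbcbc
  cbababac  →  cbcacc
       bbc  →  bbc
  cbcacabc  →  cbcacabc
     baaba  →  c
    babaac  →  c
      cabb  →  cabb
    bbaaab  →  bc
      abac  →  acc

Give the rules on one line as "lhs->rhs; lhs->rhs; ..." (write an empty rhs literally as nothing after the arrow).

  | cbbcb
  | babbac => bcbac => bccc
  | bbbcbc
  | cbababac => cbcabac => cbcacc

ba->c; baa->; bab->bc; caa->aa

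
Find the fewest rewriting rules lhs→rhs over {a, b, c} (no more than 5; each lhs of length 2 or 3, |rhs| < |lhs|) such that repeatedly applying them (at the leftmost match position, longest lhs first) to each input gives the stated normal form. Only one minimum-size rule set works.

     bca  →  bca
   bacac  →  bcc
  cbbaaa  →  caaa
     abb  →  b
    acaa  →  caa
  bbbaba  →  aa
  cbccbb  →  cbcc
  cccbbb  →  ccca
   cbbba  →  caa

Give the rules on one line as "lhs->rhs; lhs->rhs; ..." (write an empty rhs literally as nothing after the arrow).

  | bca
  | bacac => bcac => bcc
  | cbbaaa => caaa
  | abb => b

ab->; ac->c; bb->; bbb->a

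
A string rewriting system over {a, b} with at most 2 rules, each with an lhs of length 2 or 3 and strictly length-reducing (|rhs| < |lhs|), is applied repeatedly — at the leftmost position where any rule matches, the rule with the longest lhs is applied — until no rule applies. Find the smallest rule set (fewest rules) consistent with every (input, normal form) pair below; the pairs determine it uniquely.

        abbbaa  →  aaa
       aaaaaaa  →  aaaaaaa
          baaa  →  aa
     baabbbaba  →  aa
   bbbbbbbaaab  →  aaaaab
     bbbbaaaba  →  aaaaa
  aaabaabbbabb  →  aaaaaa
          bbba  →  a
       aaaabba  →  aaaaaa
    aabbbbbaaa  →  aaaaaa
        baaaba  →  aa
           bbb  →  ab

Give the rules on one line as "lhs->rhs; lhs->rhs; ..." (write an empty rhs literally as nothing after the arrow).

  | abbbaa => aabaa => aaa
  | aaaaaaa
  | baaa => aa
  | baabbbaba => abbbaba => aababa => aaba => aa

ba->; bb->a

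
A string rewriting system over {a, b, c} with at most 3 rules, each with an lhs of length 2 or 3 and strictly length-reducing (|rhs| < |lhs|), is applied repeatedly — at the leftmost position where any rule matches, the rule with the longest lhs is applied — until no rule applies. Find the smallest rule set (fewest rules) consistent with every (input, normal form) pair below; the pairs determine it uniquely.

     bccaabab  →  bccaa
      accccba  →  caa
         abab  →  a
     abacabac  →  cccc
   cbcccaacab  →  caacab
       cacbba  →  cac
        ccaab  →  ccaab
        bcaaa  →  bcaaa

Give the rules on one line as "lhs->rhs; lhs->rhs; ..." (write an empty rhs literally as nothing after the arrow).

  | bccaabab => bccacb => bccaa
  | accccba => ccba => caa
  | abab => cb => a
  | abacabac => ccabac => cccc

aba->c; acc->; cb->a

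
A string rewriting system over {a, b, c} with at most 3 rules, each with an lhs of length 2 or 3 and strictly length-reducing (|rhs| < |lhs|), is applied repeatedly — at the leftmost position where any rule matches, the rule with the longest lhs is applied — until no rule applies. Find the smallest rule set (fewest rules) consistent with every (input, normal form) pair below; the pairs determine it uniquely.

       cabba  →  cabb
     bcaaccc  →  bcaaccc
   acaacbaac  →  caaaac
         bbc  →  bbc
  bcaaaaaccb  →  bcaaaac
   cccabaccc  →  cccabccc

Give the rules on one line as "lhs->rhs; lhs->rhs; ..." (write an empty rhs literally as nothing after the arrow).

aca->c; ba->b; cb->a

  | cabba => cabb
  | bcaaccc
  | acaacbaac => cacbaac => caaaac
  | bbc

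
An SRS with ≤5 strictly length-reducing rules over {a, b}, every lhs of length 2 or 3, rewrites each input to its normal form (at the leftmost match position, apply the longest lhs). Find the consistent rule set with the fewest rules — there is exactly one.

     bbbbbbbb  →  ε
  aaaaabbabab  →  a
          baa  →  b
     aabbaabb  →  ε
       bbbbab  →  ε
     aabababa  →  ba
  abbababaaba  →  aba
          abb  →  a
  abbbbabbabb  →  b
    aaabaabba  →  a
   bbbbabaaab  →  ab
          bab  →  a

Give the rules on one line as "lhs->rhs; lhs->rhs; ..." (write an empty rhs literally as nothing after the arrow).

aa->; bab->a; bb->; bbb->a

  | bbbbbbbb => abbbbb => aabb => bb => ε
  | aaaaabbabab => aaabbabab => abbabab => aabab => bab => a
  | baa => b
  | aabbaabb => bbaabb => aabb => bb => ε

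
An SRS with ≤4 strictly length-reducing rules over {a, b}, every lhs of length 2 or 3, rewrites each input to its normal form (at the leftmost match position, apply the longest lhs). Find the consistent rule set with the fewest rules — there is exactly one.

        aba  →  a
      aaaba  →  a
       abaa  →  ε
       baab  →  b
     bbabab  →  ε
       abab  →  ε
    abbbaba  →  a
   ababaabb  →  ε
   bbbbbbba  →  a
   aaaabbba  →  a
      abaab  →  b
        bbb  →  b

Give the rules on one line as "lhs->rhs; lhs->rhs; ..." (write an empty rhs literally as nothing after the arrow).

aa->; ab->; ba->a; bb->

  | aba => a
  | aaaba => aba => a
  | abaa => aa => ε
  | baab => aab => b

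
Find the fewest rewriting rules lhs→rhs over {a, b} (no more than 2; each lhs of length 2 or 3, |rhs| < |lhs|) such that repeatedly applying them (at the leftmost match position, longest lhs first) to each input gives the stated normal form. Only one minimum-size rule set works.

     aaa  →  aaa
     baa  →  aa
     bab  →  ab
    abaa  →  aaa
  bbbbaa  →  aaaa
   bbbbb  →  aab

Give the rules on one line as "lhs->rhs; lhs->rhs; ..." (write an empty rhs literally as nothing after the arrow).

  | aaa
  | baa => aa
  | bab => ab
  | abaa => aaa

ba->a; bb->a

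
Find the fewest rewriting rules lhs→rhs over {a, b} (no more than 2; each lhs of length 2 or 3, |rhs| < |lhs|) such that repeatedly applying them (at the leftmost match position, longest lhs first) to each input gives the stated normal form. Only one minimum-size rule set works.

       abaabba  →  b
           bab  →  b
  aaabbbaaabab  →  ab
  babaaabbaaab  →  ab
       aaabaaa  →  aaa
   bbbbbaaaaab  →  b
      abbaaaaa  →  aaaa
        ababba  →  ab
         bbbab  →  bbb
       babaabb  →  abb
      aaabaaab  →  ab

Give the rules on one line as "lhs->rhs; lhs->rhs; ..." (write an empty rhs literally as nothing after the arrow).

aab->b; ba->

  | abaabba => aabba => bba => b
  | bab => b
  | aaabbbaaabab => abbbaaabab => abbaabab => ababab => abab => ab
  | babaaabbaaab => baaabbaaab => aabbaaab => bbaaab => baab => ab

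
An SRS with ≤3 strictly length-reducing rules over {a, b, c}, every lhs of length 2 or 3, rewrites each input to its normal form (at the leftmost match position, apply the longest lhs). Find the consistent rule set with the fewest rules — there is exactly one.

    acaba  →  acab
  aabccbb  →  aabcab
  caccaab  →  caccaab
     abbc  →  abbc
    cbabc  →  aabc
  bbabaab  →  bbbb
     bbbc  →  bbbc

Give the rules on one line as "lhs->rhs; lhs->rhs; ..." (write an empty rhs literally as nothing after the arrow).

  | acaba => acab
  | aabccbb => aabcab
  | caccaab
  | abbc

ba->b; cb->a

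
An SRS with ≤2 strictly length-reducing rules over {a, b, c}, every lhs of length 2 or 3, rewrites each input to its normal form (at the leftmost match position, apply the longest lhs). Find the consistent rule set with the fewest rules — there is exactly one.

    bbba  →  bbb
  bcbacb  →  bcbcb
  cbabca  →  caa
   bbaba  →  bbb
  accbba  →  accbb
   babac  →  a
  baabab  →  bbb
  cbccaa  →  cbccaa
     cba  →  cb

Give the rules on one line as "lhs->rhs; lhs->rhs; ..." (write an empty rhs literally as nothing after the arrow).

ba->b; bbc->a

  | bbba => bbb
  | bcbacb => bcbcb
  | cbabca => cbbca => caa
  | bbaba => bbba => bbb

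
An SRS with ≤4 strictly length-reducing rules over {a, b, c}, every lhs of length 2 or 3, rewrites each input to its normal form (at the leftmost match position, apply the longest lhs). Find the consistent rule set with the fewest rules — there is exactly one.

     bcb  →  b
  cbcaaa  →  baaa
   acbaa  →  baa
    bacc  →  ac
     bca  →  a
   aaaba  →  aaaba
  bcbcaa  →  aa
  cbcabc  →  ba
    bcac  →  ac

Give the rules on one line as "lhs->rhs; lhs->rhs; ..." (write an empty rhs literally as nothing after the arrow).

acb->b; bac->a; bc->; cbc->b

  | bcb => b
  | cbcaaa => baaa
  | acbaa => baa
  | bacc => ac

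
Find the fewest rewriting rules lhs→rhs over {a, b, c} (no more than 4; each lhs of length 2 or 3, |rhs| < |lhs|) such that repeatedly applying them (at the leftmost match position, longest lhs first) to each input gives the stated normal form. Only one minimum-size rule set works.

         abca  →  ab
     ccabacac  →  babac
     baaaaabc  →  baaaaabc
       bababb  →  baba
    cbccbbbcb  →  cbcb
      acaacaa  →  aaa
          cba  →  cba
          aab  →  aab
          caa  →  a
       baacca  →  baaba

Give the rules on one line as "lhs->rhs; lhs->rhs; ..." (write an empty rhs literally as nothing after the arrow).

bb->; ca->; cc->b

  | abca => ab
  | ccabacac => babacac => babac
  | baaaaabc
  | bababb => baba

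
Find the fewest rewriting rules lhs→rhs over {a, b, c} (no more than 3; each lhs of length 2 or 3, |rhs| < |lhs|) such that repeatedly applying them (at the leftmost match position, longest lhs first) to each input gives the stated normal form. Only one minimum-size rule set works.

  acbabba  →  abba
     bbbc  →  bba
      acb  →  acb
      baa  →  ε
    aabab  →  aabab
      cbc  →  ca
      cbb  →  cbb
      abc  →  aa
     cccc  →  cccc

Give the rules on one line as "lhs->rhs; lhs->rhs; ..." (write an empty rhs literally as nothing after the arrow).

baa->; bc->a; cba->

  | acbabba => abba
  | bbbc => bba
  | acb
  | baa => ε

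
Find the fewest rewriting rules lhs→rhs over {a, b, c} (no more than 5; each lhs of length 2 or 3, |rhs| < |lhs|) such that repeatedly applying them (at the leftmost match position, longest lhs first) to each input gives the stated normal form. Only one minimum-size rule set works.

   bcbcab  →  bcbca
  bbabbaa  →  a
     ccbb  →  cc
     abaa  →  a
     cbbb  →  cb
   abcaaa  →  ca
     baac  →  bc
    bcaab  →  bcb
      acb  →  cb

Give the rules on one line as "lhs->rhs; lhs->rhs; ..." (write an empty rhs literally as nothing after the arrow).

  | bcbcab => bcbca
  | bbabbaa => abbaa => abaa => aaa => a
  | ccbb => cc
  | abaa => aaa => a

aa->; ab->a; ac->c; bb->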